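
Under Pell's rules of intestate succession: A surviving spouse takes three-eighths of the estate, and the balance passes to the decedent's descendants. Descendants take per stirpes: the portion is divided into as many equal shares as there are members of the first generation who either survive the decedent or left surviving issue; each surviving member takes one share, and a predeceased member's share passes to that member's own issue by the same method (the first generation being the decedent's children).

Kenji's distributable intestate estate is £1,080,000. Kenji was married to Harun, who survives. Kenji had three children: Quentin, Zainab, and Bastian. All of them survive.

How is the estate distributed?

Harun: £405,000; Quentin: £225,000; Zainab: £225,000; Bastian: £225,000

Harun takes three-eighths of £1,080,000 = £405,000. The remaining £675,000 passes to the descendants.
The descendants' portion (£675,000) is divided into 3 shares of £225,000: Quentin, Zainab, and Bastian each take £225,000.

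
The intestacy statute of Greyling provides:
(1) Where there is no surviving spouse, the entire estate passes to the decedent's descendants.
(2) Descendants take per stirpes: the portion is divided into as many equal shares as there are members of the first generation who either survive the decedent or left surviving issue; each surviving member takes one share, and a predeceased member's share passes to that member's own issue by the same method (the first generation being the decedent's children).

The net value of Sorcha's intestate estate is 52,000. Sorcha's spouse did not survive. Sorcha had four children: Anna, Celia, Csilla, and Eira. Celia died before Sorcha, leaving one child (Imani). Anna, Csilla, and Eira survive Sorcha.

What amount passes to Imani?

The entire 52,000 passes to the descendants.
That amount (52,000) is divided into 4 shares of 13,000: Anna, Csilla, and Eira each take 13,000; Celia's 13,000 share passes to Celia's issue.
Celia's share (13,000) passes entirely to Imani.

Imani receives 13,000.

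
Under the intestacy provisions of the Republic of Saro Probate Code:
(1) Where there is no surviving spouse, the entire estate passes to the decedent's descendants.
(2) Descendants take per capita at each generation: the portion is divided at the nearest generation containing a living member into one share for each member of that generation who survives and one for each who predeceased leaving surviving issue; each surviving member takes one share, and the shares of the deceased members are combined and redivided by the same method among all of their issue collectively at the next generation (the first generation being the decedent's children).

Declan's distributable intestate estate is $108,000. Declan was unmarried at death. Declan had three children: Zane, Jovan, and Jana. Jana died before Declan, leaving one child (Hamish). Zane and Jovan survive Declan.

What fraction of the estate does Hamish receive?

Hamish receives 1/3 of the estate.

The entire $108,000 passes to the descendants.
That amount ($108,000) is divided at the children's generation into 3 shares of $36,000. Zane and Jovan each take $36,000. The remaining share for the deceased Jana ($36,000) is carried to the next generation.
That pool ($36,000) passes entirely to Hamish, the sole taker at the grandchildren's generation.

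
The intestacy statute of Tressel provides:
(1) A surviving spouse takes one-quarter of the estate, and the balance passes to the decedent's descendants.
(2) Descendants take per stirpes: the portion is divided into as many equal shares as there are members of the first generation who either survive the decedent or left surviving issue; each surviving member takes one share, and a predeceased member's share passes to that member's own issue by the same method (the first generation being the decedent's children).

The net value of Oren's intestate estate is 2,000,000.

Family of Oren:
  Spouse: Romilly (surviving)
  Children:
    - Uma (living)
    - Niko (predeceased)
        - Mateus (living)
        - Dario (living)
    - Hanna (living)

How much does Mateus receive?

Romilly takes one-quarter of 2,000,000 = 500,000. The remaining 1,500,000 passes to the descendants.
The descendants' portion (1,500,000) is divided into 3 shares of 500,000: Uma and Hanna each take 500,000; Niko's 500,000 share passes to Niko's issue.
Niko's share (500,000) is divided into 2 shares of 250,000: Mateus and Dario each take 250,000.

Mateus receives 250,000.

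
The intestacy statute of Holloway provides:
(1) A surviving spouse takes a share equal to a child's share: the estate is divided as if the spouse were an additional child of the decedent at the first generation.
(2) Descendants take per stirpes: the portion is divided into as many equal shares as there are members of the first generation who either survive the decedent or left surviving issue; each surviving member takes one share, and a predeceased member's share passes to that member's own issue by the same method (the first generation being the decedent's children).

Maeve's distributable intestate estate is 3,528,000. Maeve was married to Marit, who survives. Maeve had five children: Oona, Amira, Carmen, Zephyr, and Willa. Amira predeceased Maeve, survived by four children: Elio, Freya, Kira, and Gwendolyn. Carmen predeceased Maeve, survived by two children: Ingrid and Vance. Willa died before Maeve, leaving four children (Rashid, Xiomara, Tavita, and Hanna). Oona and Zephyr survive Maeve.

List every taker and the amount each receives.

Marit: 588,000; Oona: 588,000; Elio: 147,000; Freya: 147,000; Kira: 147,000; Gwendolyn: 147,000; Ingrid: 294,000; Vance: 294,000; Zephyr: 588,000; Rashid: 147,000; Xiomara: 147,000; Tavita: 147,000; Hanna: 147,000

The spouse counts as an additional share at the children's level, so there are 6 primary shares of 588,000. Marit takes one such share (588,000).
The children's combined portion (2,940,000) is divided into 5 shares of 588,000: Oona and Zephyr each take 588,000; Amira's 588,000 share passes to Amira's issue; Carmen's 588,000 share passes to Carmen's issue; Willa's 588,000 share passes to Willa's issue.
Amira's share (588,000) is divided into 4 shares of 147,000: Elio, Freya, Kira, and Gwendolyn each take 147,000.
Carmen's share (588,000) is divided into 2 shares of 294,000: Ingrid and Vance each take 294,000.
Willa's share (588,000) is divided into 4 shares of 147,000: Rashid, Xiomara, Tavita, and Hanna each take 147,000.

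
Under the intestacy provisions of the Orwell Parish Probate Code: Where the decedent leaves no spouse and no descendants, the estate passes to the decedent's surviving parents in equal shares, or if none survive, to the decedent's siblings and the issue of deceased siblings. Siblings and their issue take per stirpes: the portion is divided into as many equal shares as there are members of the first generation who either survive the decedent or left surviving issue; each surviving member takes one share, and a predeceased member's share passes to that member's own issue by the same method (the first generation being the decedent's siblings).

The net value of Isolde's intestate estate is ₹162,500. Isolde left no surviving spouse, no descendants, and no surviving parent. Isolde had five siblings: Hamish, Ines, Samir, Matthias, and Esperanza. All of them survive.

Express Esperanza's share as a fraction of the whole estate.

Esperanza receives 1/5 of the estate.

The entire ₹162,500 passes to the siblings and their issue.
That amount (₹162,500) is divided into 5 shares of ₹32,500: Hamish, Ines, Samir, Matthias, and Esperanza each take ₹32,500.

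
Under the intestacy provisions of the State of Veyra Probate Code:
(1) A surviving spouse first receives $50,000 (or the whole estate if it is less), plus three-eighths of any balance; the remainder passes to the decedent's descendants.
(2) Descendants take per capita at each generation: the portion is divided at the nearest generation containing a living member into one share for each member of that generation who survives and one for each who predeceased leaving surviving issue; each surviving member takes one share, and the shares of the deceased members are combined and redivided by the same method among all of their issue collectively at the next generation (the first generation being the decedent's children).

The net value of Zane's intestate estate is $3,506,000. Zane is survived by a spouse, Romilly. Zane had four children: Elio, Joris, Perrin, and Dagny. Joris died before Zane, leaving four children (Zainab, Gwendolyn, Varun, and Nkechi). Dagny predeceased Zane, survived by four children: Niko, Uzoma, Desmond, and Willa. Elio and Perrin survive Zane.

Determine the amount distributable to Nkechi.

Romilly first takes $50,000, leaving a balance of $3,456,000. Romilly then takes three-eighths of the balance ($1,296,000), for a total of $1,346,000. The remaining $2,160,000 passes to the descendants.
The descendants' portion ($2,160,000) is divided at the children's generation into 4 shares of $540,000. Elio and Perrin each take $540,000. The 2 shares of the deceased (Joris and Dagny) are combined into a pool of $1,080,000.
That pool ($1,080,000) is divided at the grandchildren's generation equally among Zainab, Gwendolyn, Varun, Nkechi, Niko, Uzoma, Desmond, and Willa: $135,000 each.

Nkechi receives $135,000.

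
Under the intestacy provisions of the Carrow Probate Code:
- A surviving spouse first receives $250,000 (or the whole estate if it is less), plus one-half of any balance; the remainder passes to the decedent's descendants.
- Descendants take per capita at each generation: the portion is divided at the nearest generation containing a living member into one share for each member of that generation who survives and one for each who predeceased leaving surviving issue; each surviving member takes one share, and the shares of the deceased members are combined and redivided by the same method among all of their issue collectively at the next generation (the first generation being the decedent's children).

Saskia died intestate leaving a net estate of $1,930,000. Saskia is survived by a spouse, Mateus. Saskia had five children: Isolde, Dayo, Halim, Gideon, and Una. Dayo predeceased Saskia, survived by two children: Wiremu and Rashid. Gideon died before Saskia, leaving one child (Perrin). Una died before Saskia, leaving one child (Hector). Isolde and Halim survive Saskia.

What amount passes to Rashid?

Rashid receives $126,000.

Mateus first takes $250,000, leaving a balance of $1,680,000. Mateus then takes one-half of the balance ($840,000), for a total of $1,090,000. The remaining $840,000 passes to the descendants.
The descendants' portion ($840,000) is divided at the children's generation into 5 shares of $168,000. Isolde and Halim each take $168,000. The 3 shares of the deceased (Dayo, Gideon, and Una) are combined into a pool of $504,000.
That pool ($504,000) is divided at the grandchildren's generation equally among Wiremu, Rashid, Perrin, and Hector: $126,000 each.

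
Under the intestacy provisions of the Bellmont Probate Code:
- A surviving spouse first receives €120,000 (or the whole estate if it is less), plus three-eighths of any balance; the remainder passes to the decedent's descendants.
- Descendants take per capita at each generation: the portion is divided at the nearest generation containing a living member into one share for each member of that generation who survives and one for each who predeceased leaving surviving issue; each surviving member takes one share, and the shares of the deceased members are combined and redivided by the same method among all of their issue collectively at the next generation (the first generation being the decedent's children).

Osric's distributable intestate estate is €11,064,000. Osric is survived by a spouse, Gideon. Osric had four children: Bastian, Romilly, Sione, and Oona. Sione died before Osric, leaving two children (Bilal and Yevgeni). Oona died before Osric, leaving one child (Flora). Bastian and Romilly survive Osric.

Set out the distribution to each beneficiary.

Gideon first takes €120,000, leaving a balance of €10,944,000. Gideon then takes three-eighths of the balance (€4,104,000), for a total of €4,224,000. The remaining €6,840,000 passes to the descendants.
The descendants' portion (€6,840,000) is divided at the children's generation into 4 shares of €1,710,000. Bastian and Romilly each take €1,710,000. The 2 shares of the deceased (Sione and Oona) are combined into a pool of €3,420,000.
That pool (€3,420,000) is divided at the grandchildren's generation equally among Bilal, Yevgeni, and Flora: €1,140,000 each.

Gideon: €4,224,000; Bastian: €1,710,000; Romilly: €1,710,000; Bilal: €1,140,000; Yevgeni: €1,140,000; Flora: €1,140,000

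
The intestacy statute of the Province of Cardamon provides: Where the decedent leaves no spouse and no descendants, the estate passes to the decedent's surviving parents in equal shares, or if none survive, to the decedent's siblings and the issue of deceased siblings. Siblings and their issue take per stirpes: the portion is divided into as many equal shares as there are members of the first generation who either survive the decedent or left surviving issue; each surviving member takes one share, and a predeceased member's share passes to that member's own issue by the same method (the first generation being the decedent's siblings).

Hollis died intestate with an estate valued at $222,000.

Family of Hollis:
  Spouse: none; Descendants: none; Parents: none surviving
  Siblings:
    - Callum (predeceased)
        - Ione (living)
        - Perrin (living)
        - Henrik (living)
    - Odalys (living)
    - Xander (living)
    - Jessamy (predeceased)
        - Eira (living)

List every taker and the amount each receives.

The entire $222,000 passes to the siblings and their issue.
That amount ($222,000) is divided into 4 shares of $55,500: Odalys and Xander each take $55,500; Callum's $55,500 share passes to Callum's issue; Jessamy's $55,500 share passes to Jessamy's issue.
Callum's share ($55,500) is divided into 3 shares of $18,500: Ione, Perrin, and Henrik each take $18,500.
Jessamy's share ($55,500) passes entirely to Eira.

Ione: $18,500; Perrin: $18,500; Henrik: $18,500; Odalys: $55,500; Xander: $55,500; Eira: $55,500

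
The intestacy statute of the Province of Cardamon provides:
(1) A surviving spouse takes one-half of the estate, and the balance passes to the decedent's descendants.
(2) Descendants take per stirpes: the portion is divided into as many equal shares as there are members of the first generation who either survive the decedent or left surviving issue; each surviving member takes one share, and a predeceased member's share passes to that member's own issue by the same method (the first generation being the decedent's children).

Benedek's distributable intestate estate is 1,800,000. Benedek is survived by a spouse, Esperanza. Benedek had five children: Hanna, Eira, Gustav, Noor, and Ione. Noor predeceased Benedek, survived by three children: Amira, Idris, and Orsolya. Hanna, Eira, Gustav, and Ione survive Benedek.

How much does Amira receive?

Esperanza takes one-half of 1,800,000 = 900,000. The remaining 900,000 passes to the descendants.
The descendants' portion (900,000) is divided into 5 shares of 180,000: Hanna, Eira, Gustav, and Ione each take 180,000; Noor's 180,000 share passes to Noor's issue.
Noor's share (180,000) is divided into 3 shares of 60,000: Amira, Idris, and Orsolya each take 60,000.

Amira receives 60,000.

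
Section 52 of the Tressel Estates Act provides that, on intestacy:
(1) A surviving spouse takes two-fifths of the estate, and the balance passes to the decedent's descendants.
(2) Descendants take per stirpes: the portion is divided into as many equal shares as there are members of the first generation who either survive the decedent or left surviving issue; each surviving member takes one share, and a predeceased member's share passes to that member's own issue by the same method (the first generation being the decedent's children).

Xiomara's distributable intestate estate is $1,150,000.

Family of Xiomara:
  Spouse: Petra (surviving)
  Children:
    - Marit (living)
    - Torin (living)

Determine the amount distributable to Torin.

Petra takes two-fifths of $1,150,000 = $460,000. The remaining $690,000 passes to the descendants.
The descendants' portion ($690,000) is divided into 2 shares of $345,000: Marit and Torin each take $345,000.

Torin receives $345,000.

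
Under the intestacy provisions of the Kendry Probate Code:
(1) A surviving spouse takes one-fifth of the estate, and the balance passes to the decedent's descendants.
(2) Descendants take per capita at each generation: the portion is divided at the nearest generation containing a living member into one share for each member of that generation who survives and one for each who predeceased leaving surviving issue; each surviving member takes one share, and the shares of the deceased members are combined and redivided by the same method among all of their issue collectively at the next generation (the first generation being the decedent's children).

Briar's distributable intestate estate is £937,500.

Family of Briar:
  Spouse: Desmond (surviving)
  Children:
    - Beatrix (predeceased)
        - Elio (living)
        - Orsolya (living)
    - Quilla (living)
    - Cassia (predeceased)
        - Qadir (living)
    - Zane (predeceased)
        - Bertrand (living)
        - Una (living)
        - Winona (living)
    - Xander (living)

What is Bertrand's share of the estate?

Desmond takes one-fifth of £937,500 = £187,500. The remaining £750,000 passes to the descendants.
The descendants' portion (£750,000) is divided at the children's generation into 5 shares of £150,000. Quilla and Xander each take £150,000. The 3 shares of the deceased (Beatrix, Cassia, and Zane) are combined into a pool of £450,000.
That pool (£450,000) is divided at the grandchildren's generation equally among Elio, Orsolya, Qadir, Bertrand, Una, and Winona: £75,000 each.

Bertrand receives £75,000.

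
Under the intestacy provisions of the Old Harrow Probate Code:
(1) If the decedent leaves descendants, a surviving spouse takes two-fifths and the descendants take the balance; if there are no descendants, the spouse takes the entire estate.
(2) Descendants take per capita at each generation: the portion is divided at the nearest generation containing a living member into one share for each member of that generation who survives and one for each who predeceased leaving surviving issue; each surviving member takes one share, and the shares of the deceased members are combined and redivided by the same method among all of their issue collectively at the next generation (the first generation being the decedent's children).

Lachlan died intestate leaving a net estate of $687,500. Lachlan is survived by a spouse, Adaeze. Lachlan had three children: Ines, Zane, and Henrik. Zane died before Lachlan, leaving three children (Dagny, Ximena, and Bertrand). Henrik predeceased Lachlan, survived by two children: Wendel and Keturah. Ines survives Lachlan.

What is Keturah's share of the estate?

Adaeze takes two-fifths of $687,500 = $275,000. The remaining $412,500 passes to the descendants.
The descendants' portion ($412,500) is divided at the children's generation into 3 shares of $137,500. Ines takes $137,500. The 2 shares of the deceased (Zane and Henrik) are combined into a pool of $275,000.
That pool ($275,000) is divided at the grandchildren's generation equally among Dagny, Ximena, Bertrand, Wendel, and Keturah: $55,000 each.

Keturah receives $55,000.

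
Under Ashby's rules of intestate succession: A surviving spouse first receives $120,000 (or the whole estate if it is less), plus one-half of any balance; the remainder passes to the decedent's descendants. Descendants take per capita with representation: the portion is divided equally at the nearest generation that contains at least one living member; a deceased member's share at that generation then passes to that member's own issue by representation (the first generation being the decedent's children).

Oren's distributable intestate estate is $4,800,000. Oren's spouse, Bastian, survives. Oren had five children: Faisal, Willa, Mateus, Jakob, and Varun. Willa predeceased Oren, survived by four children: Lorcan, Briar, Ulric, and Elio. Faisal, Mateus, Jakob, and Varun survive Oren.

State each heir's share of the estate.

Bastian: $2,460,000; Faisal: $468,000; Lorcan: $117,000; Briar: $117,000; Ulric: $117,000; Elio: $117,000; Mateus: $468,000; Jakob: $468,000; Varun: $468,000

Bastian first takes $120,000, leaving a balance of $4,680,000. Bastian then takes one-half of the balance ($2,340,000), for a total of $2,460,000. The remaining $2,340,000 passes to the descendants.
The descendants' portion ($2,340,000) is divided into 5 shares of $468,000: Faisal, Mateus, Jakob, and Varun each take $468,000; Willa's $468,000 share passes to Willa's issue.
Willa's share ($468,000) is divided into 4 shares of $117,000: Lorcan, Briar, Ulric, and Elio each take $117,000.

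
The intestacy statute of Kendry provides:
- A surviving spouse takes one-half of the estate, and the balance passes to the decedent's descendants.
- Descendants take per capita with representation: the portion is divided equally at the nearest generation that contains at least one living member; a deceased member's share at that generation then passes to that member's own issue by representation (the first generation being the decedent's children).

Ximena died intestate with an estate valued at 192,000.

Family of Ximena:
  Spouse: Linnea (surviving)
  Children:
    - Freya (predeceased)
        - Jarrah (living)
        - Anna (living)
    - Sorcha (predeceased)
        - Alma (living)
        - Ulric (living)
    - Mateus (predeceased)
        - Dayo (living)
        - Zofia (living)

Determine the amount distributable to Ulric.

Linnea takes one-half of 192,000 = 96,000. The remaining 96,000 passes to the descendants.
No child survives, so the initial division is made at the grandchildren's generation.
The descendants' portion (96,000) is divided into 6 shares of 16,000: Jarrah, Anna, Alma, Ulric, Dayo, and Zofia each take 16,000.

Ulric receives 16,000.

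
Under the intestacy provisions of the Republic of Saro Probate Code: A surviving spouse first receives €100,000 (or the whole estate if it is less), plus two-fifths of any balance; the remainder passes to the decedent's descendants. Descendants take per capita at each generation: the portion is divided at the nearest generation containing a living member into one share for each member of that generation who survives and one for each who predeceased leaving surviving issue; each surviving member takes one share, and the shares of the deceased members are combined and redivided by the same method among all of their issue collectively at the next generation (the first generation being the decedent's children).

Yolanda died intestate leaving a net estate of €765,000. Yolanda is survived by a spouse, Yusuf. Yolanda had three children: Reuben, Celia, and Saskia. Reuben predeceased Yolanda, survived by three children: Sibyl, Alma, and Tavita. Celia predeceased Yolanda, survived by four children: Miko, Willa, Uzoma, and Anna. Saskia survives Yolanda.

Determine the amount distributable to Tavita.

Yusuf first takes €100,000, leaving a balance of €665,000. Yusuf then takes two-fifths of the balance (€266,000), for a total of €366,000. The remaining €399,000 passes to the descendants.
The descendants' portion (€399,000) is divided at the children's generation into 3 shares of €133,000. Saskia takes €133,000. The 2 shares of the deceased (Reuben and Celia) are combined into a pool of €266,000.
That pool (€266,000) is divided at the grandchildren's generation equally among Sibyl, Alma, Tavita, Miko, Willa, Uzoma, and Anna: €38,000 each.

Tavita receives €38,000.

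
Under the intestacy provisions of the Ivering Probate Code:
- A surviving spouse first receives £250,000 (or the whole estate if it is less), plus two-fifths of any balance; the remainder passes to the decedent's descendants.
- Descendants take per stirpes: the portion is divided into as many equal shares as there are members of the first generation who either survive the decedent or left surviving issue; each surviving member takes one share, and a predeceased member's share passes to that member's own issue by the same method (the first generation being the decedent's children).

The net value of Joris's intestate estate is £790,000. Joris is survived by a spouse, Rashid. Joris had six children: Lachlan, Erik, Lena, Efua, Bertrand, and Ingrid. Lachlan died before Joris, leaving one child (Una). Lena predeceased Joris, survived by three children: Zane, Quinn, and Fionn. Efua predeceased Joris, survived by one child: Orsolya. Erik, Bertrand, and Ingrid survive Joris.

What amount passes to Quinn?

Rashid first takes £250,000, leaving a balance of £540,000. Rashid then takes two-fifths of the balance (£216,000), for a total of £466,000. The remaining £324,000 passes to the descendants.
The descendants' portion (£324,000) is divided into 6 shares of £54,000: Erik, Bertrand, and Ingrid each take £54,000; Lachlan's £54,000 share passes to Lachlan's issue; Lena's £54,000 share passes to Lena's issue; Efua's £54,000 share passes to Efua's issue.
Lachlan's share (£54,000) passes entirely to Una.
Lena's share (£54,000) is divided into 3 shares of £18,000: Zane, Quinn, and Fionn each take £18,000.
Efua's share (£54,000) passes entirely to Orsolya.

Quinn receives £18,000.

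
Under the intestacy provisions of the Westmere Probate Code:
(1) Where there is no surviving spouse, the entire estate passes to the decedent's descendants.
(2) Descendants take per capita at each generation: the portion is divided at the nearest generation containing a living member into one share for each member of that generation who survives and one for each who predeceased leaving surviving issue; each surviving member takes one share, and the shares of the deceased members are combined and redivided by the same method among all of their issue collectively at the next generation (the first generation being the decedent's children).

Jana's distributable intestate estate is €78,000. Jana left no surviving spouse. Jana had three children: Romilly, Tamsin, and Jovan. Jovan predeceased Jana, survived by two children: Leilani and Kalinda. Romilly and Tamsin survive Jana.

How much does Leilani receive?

Leilani receives €13,000.

The entire €78,000 passes to the descendants.
That amount (€78,000) is divided at the children's generation into 3 shares of €26,000. Romilly and Tamsin each take €26,000. The remaining share for the deceased Jovan (€26,000) is carried to the next generation.
That pool (€26,000) is divided at the grandchildren's generation equally among Leilani and Kalinda: €13,000 each.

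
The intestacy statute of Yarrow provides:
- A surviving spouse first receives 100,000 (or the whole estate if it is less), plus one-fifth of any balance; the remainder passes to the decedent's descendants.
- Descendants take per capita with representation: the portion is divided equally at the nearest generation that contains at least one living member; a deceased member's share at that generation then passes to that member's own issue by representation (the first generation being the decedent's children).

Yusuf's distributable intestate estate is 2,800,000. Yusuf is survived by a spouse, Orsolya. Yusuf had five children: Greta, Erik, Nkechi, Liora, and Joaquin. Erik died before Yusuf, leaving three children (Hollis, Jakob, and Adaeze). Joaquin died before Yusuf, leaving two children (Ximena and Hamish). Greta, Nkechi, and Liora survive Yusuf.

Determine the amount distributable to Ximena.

Ximena receives 216,000.

Orsolya first takes 100,000, leaving a balance of 2,700,000. Orsolya then takes one-fifth of the balance (540,000), for a total of 640,000. The remaining 2,160,000 passes to the descendants.
The descendants' portion (2,160,000) is divided into 5 shares of 432,000: Greta, Nkechi, and Liora each take 432,000; Erik's 432,000 share passes to Erik's issue; Joaquin's 432,000 share passes to Joaquin's issue.
Erik's share (432,000) is divided into 3 shares of 144,000: Hollis, Jakob, and Adaeze each take 144,000.
Joaquin's share (432,000) is divided into 2 shares of 216,000: Ximena and Hamish each take 216,000.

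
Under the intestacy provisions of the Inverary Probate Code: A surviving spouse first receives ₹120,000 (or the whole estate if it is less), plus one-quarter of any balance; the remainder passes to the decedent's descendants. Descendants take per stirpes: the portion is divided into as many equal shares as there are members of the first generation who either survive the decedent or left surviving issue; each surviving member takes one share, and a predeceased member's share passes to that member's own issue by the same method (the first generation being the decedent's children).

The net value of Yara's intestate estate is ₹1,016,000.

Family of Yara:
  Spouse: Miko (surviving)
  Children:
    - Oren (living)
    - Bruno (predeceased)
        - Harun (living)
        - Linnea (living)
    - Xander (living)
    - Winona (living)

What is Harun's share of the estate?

Harun receives ₹84,000.

Miko first takes ₹120,000, leaving a balance of ₹896,000. Miko then takes one-quarter of the balance (₹224,000), for a total of ₹344,000. The remaining ₹672,000 passes to the descendants.
The descendants' portion (₹672,000) is divided into 4 shares of ₹168,000: Oren, Xander, and Winona each take ₹168,000; Bruno's ₹168,000 share passes to Bruno's issue.
Bruno's share (₹168,000) is divided into 2 shares of ₹84,000: Harun and Linnea each take ₹84,000.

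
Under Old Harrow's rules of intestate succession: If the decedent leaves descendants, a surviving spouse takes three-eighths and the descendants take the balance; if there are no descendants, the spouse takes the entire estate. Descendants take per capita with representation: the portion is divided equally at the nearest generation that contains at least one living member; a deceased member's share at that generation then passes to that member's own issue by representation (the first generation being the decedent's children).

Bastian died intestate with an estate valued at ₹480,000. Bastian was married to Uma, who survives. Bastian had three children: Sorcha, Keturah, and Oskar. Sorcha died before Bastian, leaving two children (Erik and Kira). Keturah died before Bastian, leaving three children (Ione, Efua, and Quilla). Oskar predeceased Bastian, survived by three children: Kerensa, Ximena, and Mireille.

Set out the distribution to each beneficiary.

Uma: ₹180,000; Erik: ₹37,500; Kira: ₹37,500; Ione: ₹37,500; Efua: ₹37,500; Quilla: ₹37,500; Kerensa: ₹37,500; Ximena: ₹37,500; Mireille: ₹37,500

Uma takes three-eighths of ₹480,000 = ₹180,000. The remaining ₹300,000 passes to the descendants.
No child survives, so the initial division is made at the grandchildren's generation.
The descendants' portion (₹300,000) is divided into 8 shares of ₹37,500: Erik, Kira, Ione, Efua, Quilla, Kerensa, Ximena, and Mireille each take ₹37,500.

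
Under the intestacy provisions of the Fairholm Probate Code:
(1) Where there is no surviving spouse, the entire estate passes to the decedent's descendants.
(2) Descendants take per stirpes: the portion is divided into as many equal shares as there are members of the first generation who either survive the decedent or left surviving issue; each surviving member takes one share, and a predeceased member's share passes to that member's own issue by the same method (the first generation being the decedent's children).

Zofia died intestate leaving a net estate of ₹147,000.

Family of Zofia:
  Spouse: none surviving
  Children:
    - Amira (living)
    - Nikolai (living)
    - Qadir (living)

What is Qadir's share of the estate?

The entire ₹147,000 passes to the descendants.
That amount (₹147,000) is divided into 3 shares of ₹49,000: Amira, Nikolai, and Qadir each take ₹49,000.

Qadir receives ₹49,000.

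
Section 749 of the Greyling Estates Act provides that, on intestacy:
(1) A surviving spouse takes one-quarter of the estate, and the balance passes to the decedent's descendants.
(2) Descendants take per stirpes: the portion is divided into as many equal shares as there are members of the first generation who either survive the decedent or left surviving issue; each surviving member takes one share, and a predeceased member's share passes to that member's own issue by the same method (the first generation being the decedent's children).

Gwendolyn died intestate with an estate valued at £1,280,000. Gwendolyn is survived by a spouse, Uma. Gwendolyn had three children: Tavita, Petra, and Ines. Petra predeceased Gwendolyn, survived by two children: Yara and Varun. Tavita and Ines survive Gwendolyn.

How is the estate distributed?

Uma takes one-quarter of £1,280,000 = £320,000. The remaining £960,000 passes to the descendants.
The descendants' portion (£960,000) is divided into 3 shares of £320,000: Tavita and Ines each take £320,000; Petra's £320,000 share passes to Petra's issue.
Petra's share (£320,000) is divided into 2 shares of £160,000: Yara and Varun each take £160,000.

Uma: £320,000; Tavita: £320,000; Yara: £160,000; Varun: £160,000; Ines: £320,000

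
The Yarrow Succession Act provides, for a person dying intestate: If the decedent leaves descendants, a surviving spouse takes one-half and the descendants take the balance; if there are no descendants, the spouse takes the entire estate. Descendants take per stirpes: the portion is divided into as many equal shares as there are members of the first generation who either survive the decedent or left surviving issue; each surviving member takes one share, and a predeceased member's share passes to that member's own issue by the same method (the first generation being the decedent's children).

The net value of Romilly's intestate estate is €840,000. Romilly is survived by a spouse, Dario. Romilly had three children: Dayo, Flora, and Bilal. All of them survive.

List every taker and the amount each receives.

Dario takes one-half of €840,000 = €420,000. The remaining €420,000 passes to the descendants.
The descendants' portion (€420,000) is divided into 3 shares of €140,000: Dayo, Flora, and Bilal each take €140,000.

Dario: €420,000; Dayo: €140,000; Flora: €140,000; Bilal: €140,000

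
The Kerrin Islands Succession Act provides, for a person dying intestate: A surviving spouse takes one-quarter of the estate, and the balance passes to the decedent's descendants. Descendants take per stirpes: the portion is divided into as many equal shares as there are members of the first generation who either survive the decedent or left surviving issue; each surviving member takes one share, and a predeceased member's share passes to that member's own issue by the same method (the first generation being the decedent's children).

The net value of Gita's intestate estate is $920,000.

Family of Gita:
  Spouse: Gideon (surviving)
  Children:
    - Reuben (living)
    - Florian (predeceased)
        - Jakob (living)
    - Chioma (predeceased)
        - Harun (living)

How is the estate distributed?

Gideon: $230,000; Reuben: $230,000; Jakob: $230,000; Harun: $230,000

Gideon takes one-quarter of $920,000 = $230,000. The remaining $690,000 passes to the descendants.
The descendants' portion ($690,000) is divided into 3 shares of $230,000: Reuben takes $230,000; Florian's $230,000 share passes to Florian's issue; Chioma's $230,000 share passes to Chioma's issue.
Florian's share ($230,000) passes entirely to Jakob.
Chioma's share ($230,000) passes entirely to Harun.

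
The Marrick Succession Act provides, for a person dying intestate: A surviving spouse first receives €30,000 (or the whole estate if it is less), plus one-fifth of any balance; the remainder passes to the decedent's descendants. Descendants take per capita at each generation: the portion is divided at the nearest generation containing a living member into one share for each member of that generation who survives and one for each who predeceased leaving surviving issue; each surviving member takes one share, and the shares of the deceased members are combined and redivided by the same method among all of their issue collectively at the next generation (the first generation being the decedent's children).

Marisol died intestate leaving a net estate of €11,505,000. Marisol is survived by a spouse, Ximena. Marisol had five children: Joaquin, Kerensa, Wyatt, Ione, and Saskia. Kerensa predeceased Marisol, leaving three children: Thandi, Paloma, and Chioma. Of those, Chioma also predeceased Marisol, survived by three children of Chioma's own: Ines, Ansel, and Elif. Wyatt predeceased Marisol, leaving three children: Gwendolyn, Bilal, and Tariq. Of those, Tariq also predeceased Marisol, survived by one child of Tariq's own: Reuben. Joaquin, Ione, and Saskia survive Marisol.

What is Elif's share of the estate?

Ximena first takes €30,000, leaving a balance of €11,475,000. Ximena then takes one-fifth of the balance (€2,295,000), for a total of €2,325,000. The remaining €9,180,000 passes to the descendants.
The descendants' portion (€9,180,000) is divided at the children's generation into 5 shares of €1,836,000. Joaquin, Ione, and Saskia each take €1,836,000. The 2 shares of the deceased (Kerensa and Wyatt) are combined into a pool of €3,672,000.
That pool (€3,672,000) is divided at the grandchildren's generation into 6 shares of €612,000. Thandi, Paloma, Gwendolyn, and Bilal each take €612,000. The 2 shares of the deceased (Chioma and Tariq) are combined into a pool of €1,224,000.
That pool (€1,224,000) is divided at the great-grandchildren's generation equally among Ines, Ansel, Elif, and Reuben: €306,000 each.

Elif receives €306,000.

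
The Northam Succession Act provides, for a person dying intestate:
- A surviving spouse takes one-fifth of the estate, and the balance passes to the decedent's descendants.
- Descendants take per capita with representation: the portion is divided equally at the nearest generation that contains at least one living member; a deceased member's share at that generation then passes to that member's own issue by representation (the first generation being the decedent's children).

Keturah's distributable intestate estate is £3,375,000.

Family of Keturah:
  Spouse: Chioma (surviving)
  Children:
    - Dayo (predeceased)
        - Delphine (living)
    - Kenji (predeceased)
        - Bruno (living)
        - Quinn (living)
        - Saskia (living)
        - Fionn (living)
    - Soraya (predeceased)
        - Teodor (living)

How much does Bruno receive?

Bruno receives £450,000.

Chioma takes one-fifth of £3,375,000 = £675,000. The remaining £2,700,000 passes to the descendants.
No child survives, so the initial division is made at the grandchildren's generation.
The descendants' portion (£2,700,000) is divided into 6 shares of £450,000: Delphine, Bruno, Quinn, Saskia, Fionn, and Teodor each take £450,000.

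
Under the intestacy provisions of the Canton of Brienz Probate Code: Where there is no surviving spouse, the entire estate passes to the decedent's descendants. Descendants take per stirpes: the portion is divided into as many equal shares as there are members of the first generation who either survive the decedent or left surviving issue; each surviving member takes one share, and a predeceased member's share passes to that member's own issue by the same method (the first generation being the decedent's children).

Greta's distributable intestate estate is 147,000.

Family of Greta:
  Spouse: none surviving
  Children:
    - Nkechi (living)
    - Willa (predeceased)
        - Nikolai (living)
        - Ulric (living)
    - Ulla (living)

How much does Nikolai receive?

The entire 147,000 passes to the descendants.
That amount (147,000) is divided into 3 shares of 49,000: Nkechi and Ulla each take 49,000; Willa's 49,000 share passes to Willa's issue.
Willa's share (49,000) is divided into 2 shares of 24,500: Nikolai and Ulric each take 24,500.

Nikolai receives 24,500.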